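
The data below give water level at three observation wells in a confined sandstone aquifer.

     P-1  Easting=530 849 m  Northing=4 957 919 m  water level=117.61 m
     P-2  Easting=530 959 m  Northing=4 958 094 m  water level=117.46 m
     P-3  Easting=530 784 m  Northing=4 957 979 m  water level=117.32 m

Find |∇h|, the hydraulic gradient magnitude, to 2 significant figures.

0.0033

Three-point gradient (reference P-1): Δ to P-2 = (110, 175, -0.15), Δ to P-3 = (-65, 60, -0.29).
∂h/∂x = +0.002323, ∂h/∂y = -0.002317 (det = 17975).
|∇h| = √(0.002323² + -0.002317²) = 0.003281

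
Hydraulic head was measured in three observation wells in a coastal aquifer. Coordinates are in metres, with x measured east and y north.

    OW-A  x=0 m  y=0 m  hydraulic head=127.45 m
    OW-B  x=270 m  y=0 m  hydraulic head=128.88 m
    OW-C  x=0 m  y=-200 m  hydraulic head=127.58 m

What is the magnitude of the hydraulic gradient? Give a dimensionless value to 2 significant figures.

∂h/∂x = (128.88 − 127.45) / (270 − 0) = +0.005296
∂h/∂y = (127.58 − 127.45) / (-200 − 0) = -0.0006500
|∇h| = √(0.005296² + -0.0006500²) = 0.005336

0.0053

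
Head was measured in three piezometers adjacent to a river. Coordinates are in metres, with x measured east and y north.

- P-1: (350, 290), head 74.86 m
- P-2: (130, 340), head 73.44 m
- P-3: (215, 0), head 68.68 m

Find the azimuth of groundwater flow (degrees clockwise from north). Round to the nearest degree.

212°

Taking P-1 as reference: P-2−P-1 = (-220, 50, -1.42); P-3−P-1 = (-135, -290, -6.18).
Determinant of the coordinate differences = (-220)·(-290) − (-135)·50 = 70550.
∂h/∂x = [(-1.42)·(-290) − (-6.18)·50] / 70550 = +0.01022
∂h/∂y = [(-220)·(-6.18) − (-135)·(-1.42)] / 70550 = +0.01655
Flow direction (−∇h) has components (-0.01022 E, -0.01655 N).
Azimuth = atan2(E, N) = atan2(-0.01022, -0.01655) = 211.7° ≈ 212°.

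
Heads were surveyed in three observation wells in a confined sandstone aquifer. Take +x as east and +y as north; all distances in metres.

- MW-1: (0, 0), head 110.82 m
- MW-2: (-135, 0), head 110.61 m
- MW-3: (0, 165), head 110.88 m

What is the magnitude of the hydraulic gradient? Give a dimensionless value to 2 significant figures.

0.0016

∂h/∂x = (110.61 − 110.82) / (-135 − 0) = +0.001556
∂h/∂y = (110.88 − 110.82) / (165 − 0) = +0.0003636
|∇h| = √(0.001556² + 0.0003636²) = 0.001598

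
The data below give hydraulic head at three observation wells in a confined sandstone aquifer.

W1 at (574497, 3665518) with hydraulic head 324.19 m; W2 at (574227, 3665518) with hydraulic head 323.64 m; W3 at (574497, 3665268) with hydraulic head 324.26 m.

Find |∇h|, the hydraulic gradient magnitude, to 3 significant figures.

∂h/∂x = (323.64 − 324.19) / (574227 − 574497) = +0.002037
∂h/∂y = (324.26 − 324.19) / (3665268 − 3665518) = -0.0002800
|∇h| = √(0.002037² + -0.0002800²) = 0.002056

0.00206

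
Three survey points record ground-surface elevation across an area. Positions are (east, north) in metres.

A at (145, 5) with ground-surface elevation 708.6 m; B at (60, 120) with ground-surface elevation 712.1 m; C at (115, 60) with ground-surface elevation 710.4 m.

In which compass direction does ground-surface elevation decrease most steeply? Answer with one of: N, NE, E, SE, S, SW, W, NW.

Three-point gradient (reference A): Δ to B = (-85, 115, +3.5), Δ to C = (-30, 55, +1.8).
∂z/∂x = +0.01184, ∂z/∂y = +0.03918 (det = -1225).
Steepest decrease is along −∇f = (-0.01184 E, -0.03918 N) → south.

S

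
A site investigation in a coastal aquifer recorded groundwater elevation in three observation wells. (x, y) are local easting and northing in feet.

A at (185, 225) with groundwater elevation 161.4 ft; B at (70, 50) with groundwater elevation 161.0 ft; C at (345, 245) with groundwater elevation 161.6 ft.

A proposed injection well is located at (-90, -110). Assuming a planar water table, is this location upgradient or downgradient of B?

Differences from A: to B (Δx, Δy, Δh) = (-115, -175, -0.4); to C = (160, 20, +0.2).
Determinant of the coordinate differences = (-115)·20 − 160·(-175) = 25700.
∂h/∂x = [(-0.4)·20 − (+0.2)·(-175)] / 25700 = +0.001051
∂h/∂y = [(-115)·(+0.2) − 160·(-0.4)] / 25700 = +0.001595
Head at (-90, -110) = 161.4 + (+0.001051)·(-275) + (+0.001595)·(-335) = 160.58 ft.
That is lower than the 161.0 ft at B, so the point is downgradient.

downgradient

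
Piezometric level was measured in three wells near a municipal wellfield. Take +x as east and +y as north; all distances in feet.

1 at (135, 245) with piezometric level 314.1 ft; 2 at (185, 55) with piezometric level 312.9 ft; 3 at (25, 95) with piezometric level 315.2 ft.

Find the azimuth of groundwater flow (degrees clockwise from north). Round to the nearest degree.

101°

Differences from 1: to 2 (Δx, Δy, Δh) = (50, -190, -1.2); to 3 = (-110, -150, +1.1).
Determinant of the coordinate differences = 50·(-150) − (-110)·(-190) = -28400.
∂h/∂x = [(-1.2)·(-150) − (+1.1)·(-190)] / -28400 = -0.01370
∂h/∂y = [50·(+1.1) − (-110)·(-1.2)] / -28400 = +0.002711
Flow direction (−∇h) has components (+0.01370 E, -0.002711 N).
Azimuth = atan2(E, N) = atan2(+0.01370, -0.002711) = 101.2° ≈ 101°.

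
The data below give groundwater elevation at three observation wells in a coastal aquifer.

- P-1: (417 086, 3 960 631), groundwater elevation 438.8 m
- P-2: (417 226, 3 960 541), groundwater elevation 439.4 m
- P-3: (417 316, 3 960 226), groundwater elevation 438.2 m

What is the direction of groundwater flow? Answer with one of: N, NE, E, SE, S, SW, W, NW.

SW

With h = a·x + b·y + c and P-1 as origin, the differences give:
  140·a + (-90)·b = +0.6
  230·a + (-405)·b = -0.6
Eliminate b (×(-405) and ×(-90), subtract): -36000·a = -297.00 → a = ∂h/∂x = +0.008250
Back-substitute: b = ∂h/∂y = +0.006167.
Flow = −∇h = (-0.008250 east, -0.006167 north), which points southwest.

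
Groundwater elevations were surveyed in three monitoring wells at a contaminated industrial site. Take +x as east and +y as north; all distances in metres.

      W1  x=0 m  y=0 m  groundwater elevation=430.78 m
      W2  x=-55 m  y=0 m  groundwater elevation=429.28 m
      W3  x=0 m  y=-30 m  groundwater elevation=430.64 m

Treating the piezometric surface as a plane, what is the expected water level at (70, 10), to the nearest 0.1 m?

432.7 m

∂h/∂x = (429.28 − 430.78) / (-55 − 0) = +0.02727
∂h/∂y = (430.64 − 430.78) / (-30 − 0) = +0.004667
h(70, 10) = 430.78 + (+0.02727)·(70) + (+0.004667)·(10) = 430.78 +1.909 +0.047 = 432.736 m.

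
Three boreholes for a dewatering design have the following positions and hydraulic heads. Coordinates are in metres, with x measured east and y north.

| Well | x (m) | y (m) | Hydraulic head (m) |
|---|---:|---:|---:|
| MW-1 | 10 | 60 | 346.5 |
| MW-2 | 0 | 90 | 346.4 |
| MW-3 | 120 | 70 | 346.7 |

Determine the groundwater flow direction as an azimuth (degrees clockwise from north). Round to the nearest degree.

Taking MW-1 as reference: MW-2−MW-1 = (-10, 30, -0.1); MW-3−MW-1 = (110, 10, +0.2).
Solve a·Δx + b·Δy = Δh: det = (-10)·10 − 110·30 = -3400.
∂h/∂x = [(-0.1)·10 − (+0.2)·30] / -3400 = +0.002059
∂h/∂y = [(-10)·(+0.2) − 110·(-0.1)] / -3400 = -0.002647
Flow direction (−∇h) has components (-0.002059 E, +0.002647 N).
Azimuth = atan2(E, N) = atan2(-0.002059, +0.002647) = 322.1° ≈ 322°.

322°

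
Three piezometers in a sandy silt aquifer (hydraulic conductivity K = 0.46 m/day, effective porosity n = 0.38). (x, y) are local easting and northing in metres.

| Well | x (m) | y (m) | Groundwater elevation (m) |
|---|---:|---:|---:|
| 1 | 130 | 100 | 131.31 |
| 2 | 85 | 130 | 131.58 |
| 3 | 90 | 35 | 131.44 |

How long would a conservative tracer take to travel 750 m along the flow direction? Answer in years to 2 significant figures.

Differences from 1: to 2 (Δx, Δy, Δh) = (-45, 30, +0.27); to 3 = (-40, -65, +0.13).
Determinant of the coordinate differences = (-45)·(-65) − (-40)·30 = 4125.
∂h/∂x = [(+0.27)·(-65) − (+0.13)·30] / 4125 = -0.005200
∂h/∂y = [(-45)·(+0.13) − (-40)·(+0.27)] / 4125 = +0.001200
|∇h| = √(-0.005200² + 0.001200²) = 0.005337
Seepage velocity v = K·i/n = 0.46 × 0.005337 / 0.38 = 0.006461 m/day.
t = 750 / 0.006461 = 1.161e+05 days = 318 years.

320 years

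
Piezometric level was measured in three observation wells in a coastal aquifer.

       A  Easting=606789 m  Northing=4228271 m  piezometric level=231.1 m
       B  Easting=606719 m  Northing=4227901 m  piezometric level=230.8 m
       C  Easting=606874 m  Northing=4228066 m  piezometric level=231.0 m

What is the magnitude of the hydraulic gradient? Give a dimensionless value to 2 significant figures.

0.00089

Three-point gradient (reference A): Δ to B = (-70, -370, -0.3), Δ to C = (85, -205, -0.1).
∂h/∂x = +0.0005349, ∂h/∂y = +0.0007096 (det = 45800).
|∇h| = √(0.0005349² + 0.0007096²) = 0.0008886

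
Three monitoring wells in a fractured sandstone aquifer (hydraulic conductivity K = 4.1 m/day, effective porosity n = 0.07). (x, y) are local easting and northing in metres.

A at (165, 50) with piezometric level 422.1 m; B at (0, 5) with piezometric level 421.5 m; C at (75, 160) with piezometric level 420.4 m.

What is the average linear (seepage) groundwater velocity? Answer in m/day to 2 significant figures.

0.71 m/day

Differences from A: to B (Δx, Δy, Δh) = (-165, -45, -0.6); to C = (-90, 110, -1.7).
Determinant of the coordinate differences = (-165)·110 − (-90)·(-45) = -22200.
∂h/∂x = [(-0.6)·110 − (-1.7)·(-45)] / -22200 = +0.006419
∂h/∂y = [(-165)·(-1.7) − (-90)·(-0.6)] / -22200 = -0.01020
|∇h| = √(0.006419² + -0.01020²) = 0.01205
Seepage velocity v = K·i/n = 4.1 × 0.01205 / 0.07 = 0.7058 m/day.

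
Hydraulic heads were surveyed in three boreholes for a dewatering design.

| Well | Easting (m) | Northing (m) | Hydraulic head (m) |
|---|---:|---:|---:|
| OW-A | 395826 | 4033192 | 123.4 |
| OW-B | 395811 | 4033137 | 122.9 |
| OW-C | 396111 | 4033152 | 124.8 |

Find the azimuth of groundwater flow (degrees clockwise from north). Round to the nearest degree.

219°

Differences from OW-A: to OW-B (Δx, Δy, Δh) = (-15, -55, -0.5); to OW-C = (285, -40, +1.4).
Determinant of the coordinate differences = (-15)·(-40) − 285·(-55) = 16275.
∂h/∂x = [(-0.5)·(-40) − (+1.4)·(-55)] / 16275 = +0.005960
∂h/∂y = [(-15)·(+1.4) − 285·(-0.5)] / 16275 = +0.007465
Flow direction (−∇h) has components (-0.005960 E, -0.007465 N).
Azimuth = atan2(E, N) = atan2(-0.005960, -0.007465) = 218.6° ≈ 219°.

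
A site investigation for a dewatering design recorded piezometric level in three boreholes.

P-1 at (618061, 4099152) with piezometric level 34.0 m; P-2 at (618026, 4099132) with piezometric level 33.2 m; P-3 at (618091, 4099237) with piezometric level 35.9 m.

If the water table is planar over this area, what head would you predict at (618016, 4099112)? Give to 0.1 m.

32.7 m

Taking P-1 as reference: P-2−P-1 = (-35, -20, -0.8); P-3−P-1 = (30, 85, +1.9).
Solve a·Δx + b·Δy = Δh: det = (-35)·85 − 30·(-20) = -2375.
∂h/∂x = [(-0.8)·85 − (+1.9)·(-20)] / -2375 = +0.01263
∂h/∂y = [(-35)·(+1.9) − 30·(-0.8)] / -2375 = +0.01789
h(618016, 4099112) = 34.0 + (+0.01263)·(-45) + (+0.01789)·(-40) = 34.0 -0.568 -0.716 = 32.716 m.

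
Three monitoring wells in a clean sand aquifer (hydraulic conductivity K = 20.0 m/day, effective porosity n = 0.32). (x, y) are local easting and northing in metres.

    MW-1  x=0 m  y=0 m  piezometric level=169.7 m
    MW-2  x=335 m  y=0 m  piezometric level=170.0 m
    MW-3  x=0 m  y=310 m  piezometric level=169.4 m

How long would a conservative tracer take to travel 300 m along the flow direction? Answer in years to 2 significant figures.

10.0 years

∂h/∂x = (170.0 − 169.7) / (335 − 0) = +0.0008955
∂h/∂y = (169.4 − 169.7) / (310 − 0) = -0.0009677
|∇h| = √(0.0008955² + -0.0009677²) = 0.001318
Seepage velocity v = K·i/n = 20.0 × 0.001318 / 0.32 = 0.08237 m/day.
t = 300 / 0.08237 = 3642 days = 9.97 years.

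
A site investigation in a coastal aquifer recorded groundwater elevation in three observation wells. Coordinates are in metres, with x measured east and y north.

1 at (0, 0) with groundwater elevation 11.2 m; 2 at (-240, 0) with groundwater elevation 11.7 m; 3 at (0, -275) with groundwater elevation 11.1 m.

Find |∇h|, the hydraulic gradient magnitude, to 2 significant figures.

0.0021

∂h/∂x = (11.7 − 11.2) / (-240 − 0) = -0.002083
∂h/∂y = (11.1 − 11.2) / (-275 − 0) = +0.0003636
|∇h| = √(-0.002083² + 0.0003636²) = 0.002114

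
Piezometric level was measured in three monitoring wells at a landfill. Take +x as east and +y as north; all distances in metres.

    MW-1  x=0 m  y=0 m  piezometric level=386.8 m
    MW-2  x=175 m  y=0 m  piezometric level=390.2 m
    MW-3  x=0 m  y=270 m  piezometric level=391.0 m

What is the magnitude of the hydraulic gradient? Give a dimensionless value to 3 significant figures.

∂h/∂x = (390.2 − 386.8) / (175 − 0) = +0.01943
∂h/∂y = (391.0 − 386.8) / (270 − 0) = +0.01556
|∇h| = √(0.01943² + 0.01556²) = 0.02489

0.0249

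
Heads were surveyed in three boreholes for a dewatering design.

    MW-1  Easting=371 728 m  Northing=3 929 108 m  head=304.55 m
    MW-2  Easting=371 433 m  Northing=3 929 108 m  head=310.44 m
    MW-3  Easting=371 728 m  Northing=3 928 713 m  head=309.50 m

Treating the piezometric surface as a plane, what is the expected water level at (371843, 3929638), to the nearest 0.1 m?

295.6 m

∂h/∂x = (310.44 − 304.55) / (371433 − 371728) = -0.01997
∂h/∂y = (309.50 − 304.55) / (3928713 − 3929108) = -0.01253
h(371843, 3929638) = 304.55 + (-0.01997)·(115) + (-0.01253)·(530) = 304.55 -2.296 -6.642 = 295.612 m.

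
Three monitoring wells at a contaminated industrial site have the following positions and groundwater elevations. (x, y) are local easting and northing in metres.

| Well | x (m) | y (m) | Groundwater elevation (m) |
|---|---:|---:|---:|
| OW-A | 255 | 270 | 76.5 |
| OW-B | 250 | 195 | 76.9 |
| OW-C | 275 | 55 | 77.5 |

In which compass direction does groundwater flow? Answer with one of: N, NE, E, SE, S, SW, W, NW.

NE

Differences from OW-A: to OW-B (Δx, Δy, Δh) = (-5, -75, +0.4); to OW-C = (20, -215, +1.0).
Determinant of the coordinate differences = (-5)·(-215) − 20·(-75) = 2575.
∂h/∂x = [(+0.4)·(-215) − (+1.0)·(-75)] / 2575 = -0.004272
∂h/∂y = [(-5)·(+1.0) − 20·(+0.4)] / 2575 = -0.005049
Flow = −∇h = (+0.004272 east, +0.005049 north), which points northeast.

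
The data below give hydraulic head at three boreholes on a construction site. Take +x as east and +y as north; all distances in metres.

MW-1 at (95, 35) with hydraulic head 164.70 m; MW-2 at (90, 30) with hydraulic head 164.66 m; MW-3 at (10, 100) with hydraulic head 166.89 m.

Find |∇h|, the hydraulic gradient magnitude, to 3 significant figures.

0.0221

Taking MW-1 as reference: MW-2−MW-1 = (-5, -5, -0.04); MW-3−MW-1 = (-85, 65, +2.19).
Solve a·Δx + b·Δy = Δh: det = (-5)·65 − (-85)·(-5) = -750.
∂h/∂x = [(-0.04)·65 − (+2.19)·(-5)] / -750 = -0.01113
∂h/∂y = [(-5)·(+2.19) − (-85)·(-0.04)] / -750 = +0.01913
|∇h| = √(-0.01113² + 0.01913²) = 0.02213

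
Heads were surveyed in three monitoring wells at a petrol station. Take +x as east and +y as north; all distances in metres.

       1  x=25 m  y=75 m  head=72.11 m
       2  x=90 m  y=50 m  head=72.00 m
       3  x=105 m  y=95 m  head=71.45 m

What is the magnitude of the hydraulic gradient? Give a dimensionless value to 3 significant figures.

0.0118

With h = a·x + b·y + c and 1 as origin, the differences give:
  65·a + (-25)·b = -0.11
  80·a + 20·b = -0.66
Eliminate b (×20 and ×(-25), subtract): 3300·a = -18.700 → a = ∂h/∂x = -0.005667
Back-substitute: b = ∂h/∂y = -0.01033.
|∇h| = √(-0.005667² + -0.01033²) = 0.01178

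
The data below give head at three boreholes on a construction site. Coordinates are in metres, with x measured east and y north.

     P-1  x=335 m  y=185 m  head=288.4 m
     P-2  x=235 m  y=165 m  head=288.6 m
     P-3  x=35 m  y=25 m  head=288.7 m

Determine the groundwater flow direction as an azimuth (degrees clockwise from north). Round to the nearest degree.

Three-point gradient (reference P-1): Δ to P-2 = (-100, -20, +0.2), Δ to P-3 = (-300, -160, +0.3).
∂h/∂x = -0.002600, ∂h/∂y = +0.003000 (det = 10000).
Flow direction (−∇h) has components (+0.002600 E, -0.003000 N).
Azimuth = atan2(E, N) = atan2(+0.002600, -0.003000) = 139.1° ≈ 139°.

139°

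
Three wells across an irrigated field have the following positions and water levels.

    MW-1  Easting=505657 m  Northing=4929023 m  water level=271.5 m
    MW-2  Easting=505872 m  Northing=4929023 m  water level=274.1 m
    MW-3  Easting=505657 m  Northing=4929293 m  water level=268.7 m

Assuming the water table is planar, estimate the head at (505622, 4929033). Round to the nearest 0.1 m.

∂h/∂x = (274.1 − 271.5) / (505872 − 505657) = +0.01209
∂h/∂y = (268.7 − 271.5) / (4929293 − 4929023) = -0.01037
h(505622, 4929033) = 271.5 + (+0.01209)·(-35) + (-0.01037)·(10) = 271.5 -0.423 -0.104 = 270.973 m.

271.0 m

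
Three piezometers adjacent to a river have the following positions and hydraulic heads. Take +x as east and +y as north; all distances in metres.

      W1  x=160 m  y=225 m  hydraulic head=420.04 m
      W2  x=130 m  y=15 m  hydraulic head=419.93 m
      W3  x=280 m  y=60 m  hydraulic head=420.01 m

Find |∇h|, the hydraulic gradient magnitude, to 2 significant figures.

0.00061

With h = a·x + b·y + c and W1 as origin, the differences give:
  (-30)·a + (-210)·b = -0.11
  120·a + (-165)·b = -0.03
Eliminate b (×(-165) and ×(-210), subtract): 30150·a = 11.850 → a = ∂h/∂x = +0.0003930
Back-substitute: b = ∂h/∂y = +0.0004677.
|∇h| = √(0.0003930² + 0.0004677²) = 0.0006109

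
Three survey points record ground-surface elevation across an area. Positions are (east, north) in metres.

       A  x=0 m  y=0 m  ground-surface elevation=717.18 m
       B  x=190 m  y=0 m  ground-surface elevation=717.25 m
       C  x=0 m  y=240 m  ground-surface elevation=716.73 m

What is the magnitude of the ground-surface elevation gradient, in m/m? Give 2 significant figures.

∂z/∂x = (717.25 − 717.18) / (190 − 0) = +0.0003684
∂z/∂y = (716.73 − 717.18) / (240 − 0) = -0.001875
|∇f| = √(0.0003684² + -0.001875²) = 0.001911 m/m

0.0019 m/m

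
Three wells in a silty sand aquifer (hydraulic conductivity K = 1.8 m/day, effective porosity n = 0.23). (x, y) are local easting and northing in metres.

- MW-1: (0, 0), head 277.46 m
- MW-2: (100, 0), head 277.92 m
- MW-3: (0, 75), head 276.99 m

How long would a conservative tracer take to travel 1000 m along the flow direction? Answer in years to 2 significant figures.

45 years

∂h/∂x = (277.92 − 277.46) / (100 − 0) = +0.004600
∂h/∂y = (276.99 − 277.46) / (75 − 0) = -0.006267
|∇h| = √(0.004600² + -0.006267²) = 0.007774
Seepage velocity v = K·i/n = 1.8 × 0.007774 / 0.23 = 0.06084 m/day.
t = 1000 / 0.06084 = 1.644e+04 days = 45 years.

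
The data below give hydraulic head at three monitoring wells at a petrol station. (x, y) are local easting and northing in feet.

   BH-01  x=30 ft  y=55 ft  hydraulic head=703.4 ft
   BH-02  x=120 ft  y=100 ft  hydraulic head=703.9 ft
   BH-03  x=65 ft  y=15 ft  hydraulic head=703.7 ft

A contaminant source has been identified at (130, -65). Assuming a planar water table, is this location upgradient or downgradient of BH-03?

Taking BH-01 as reference: BH-02−BH-01 = (90, 45, +0.5); BH-03−BH-01 = (35, -40, +0.3).
Determinant of the coordinate differences = 90·(-40) − 35·45 = -5175.
∂h/∂x = [(+0.5)·(-40) − (+0.3)·45] / -5175 = +0.006473
∂h/∂y = [90·(+0.3) − 35·(+0.5)] / -5175 = -0.001836
Head at (130, -65) = 703.4 + (+0.006473)·(100) + (-0.001836)·(-120) = 704.27 ft.
That is higher than the 703.7 ft at BH-03, so the point is upgradient.

upgradient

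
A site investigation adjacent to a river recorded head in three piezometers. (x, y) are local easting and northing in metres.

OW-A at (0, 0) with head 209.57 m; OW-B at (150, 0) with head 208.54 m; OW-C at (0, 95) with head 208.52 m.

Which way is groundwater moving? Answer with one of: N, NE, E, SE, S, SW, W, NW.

NE

∂h/∂x = (208.54 − 209.57) / (150 − 0) = -0.006867
∂h/∂y = (208.52 − 209.57) / (95 − 0) = -0.01105
Flow = −∇h = (+0.006867 east, +0.01105 north), which points northeast.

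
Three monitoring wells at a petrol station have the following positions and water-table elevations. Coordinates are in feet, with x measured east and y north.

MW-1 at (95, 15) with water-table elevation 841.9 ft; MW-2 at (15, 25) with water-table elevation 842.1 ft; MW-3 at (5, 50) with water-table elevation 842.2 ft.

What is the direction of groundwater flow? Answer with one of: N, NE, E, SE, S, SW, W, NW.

SE

Taking MW-1 as reference: MW-2−MW-1 = (-80, 10, +0.2); MW-3−MW-1 = (-90, 35, +0.3).
Determinant of the coordinate differences = (-80)·35 − (-90)·10 = -1900.
∂h/∂x = [(+0.2)·35 − (+0.3)·10] / -1900 = -0.002105
∂h/∂y = [(-80)·(+0.3) − (-90)·(+0.2)] / -1900 = +0.003158
Flow = −∇h = (+0.002105 east, -0.003158 north), which points southeast.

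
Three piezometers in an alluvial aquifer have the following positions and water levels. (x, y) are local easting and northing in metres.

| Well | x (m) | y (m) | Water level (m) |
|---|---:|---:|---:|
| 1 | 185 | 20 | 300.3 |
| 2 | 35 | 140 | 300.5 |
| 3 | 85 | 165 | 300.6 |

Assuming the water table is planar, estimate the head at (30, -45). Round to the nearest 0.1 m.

Taking 1 as reference: 2−1 = (-150, 120, +0.2); 3−1 = (-100, 145, +0.3).
Determinant of the coordinate differences = (-150)·145 − (-100)·120 = -9750.
∂h/∂x = [(+0.2)·145 − (+0.3)·120] / -9750 = +0.0007179
∂h/∂y = [(-150)·(+0.3) − (-100)·(+0.2)] / -9750 = +0.002564
h(30, -45) = 300.3 + (+0.0007179)·(-155) + (+0.002564)·(-65) = 300.3 -0.111 -0.167 = 300.022 m.

300.0 m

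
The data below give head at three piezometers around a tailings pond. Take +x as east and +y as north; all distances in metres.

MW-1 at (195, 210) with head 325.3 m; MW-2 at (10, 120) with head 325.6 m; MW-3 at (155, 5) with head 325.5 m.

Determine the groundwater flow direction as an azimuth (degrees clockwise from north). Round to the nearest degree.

060°

Taking MW-1 as reference: MW-2−MW-1 = (-185, -90, +0.3); MW-3−MW-1 = (-40, -205, +0.2).
Solve a·Δx + b·Δy = Δh: det = (-185)·(-205) − (-40)·(-90) = 34325.
∂h/∂x = [(+0.3)·(-205) − (+0.2)·(-90)] / 34325 = -0.001267
∂h/∂y = [(-185)·(+0.2) − (-40)·(+0.3)] / 34325 = -0.0007283
Flow direction (−∇h) has components (+0.001267 E, +0.0007283 N).
Azimuth = atan2(E, N) = atan2(+0.001267, +0.0007283) = 60.1° ≈ 060°.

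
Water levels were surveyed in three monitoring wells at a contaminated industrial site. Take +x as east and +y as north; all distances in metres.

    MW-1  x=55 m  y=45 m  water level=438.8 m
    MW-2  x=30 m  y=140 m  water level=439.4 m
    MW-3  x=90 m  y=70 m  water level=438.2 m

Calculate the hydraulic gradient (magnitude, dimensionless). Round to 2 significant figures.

0.018

With h = a·x + b·y + c and MW-1 as origin, the differences give:
  (-25)·a + 95·b = +0.6
  35·a + 25·b = -0.6
Eliminate b (×25 and ×95, subtract): -3950·a = 72.00 → a = ∂h/∂x = -0.01823
Back-substitute: b = ∂h/∂y = +0.001519.
|∇h| = √(-0.01823² + 0.001519²) = 0.01829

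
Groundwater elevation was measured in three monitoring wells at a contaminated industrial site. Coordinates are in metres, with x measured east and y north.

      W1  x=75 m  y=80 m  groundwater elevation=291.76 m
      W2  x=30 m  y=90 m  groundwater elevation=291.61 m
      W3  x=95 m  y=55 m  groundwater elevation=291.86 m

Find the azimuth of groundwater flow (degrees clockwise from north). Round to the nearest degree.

Taking W1 as reference: W2−W1 = (-45, 10, -0.15); W3−W1 = (20, -25, +0.10).
Solve a·Δx + b·Δy = Δh: det = (-45)·(-25) − 20·10 = 925.
∂h/∂x = [(-0.15)·(-25) − (+0.10)·10] / 925 = +0.002973
∂h/∂y = [(-45)·(+0.10) − 20·(-0.15)] / 925 = -0.001622
Flow direction (−∇h) has components (-0.002973 E, +0.001622 N).
Azimuth = atan2(E, N) = atan2(-0.002973, +0.001622) = 298.6° ≈ 299°.

299°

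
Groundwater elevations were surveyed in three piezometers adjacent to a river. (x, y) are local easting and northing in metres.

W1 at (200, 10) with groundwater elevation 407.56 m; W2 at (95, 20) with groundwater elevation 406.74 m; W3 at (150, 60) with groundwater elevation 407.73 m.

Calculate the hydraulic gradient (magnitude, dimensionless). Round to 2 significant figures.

Three-point gradient (reference W1): Δ to W2 = (-105, 10, -0.82), Δ to W3 = (-50, 50, +0.17).
∂h/∂x = +0.008989, ∂h/∂y = +0.01239 (det = -4750).
|∇h| = √(0.008989² + 0.01239²) = 0.01531

0.015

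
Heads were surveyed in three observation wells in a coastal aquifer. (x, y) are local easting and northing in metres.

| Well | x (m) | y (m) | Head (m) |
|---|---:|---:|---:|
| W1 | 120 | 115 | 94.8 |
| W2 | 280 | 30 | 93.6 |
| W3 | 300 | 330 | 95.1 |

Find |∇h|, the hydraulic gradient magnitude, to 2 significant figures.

0.0071

Taking W1 as reference: W2−W1 = (160, -85, -1.2); W3−W1 = (180, 215, +0.3).
Solve a·Δx + b·Δy = Δh: det = 160·215 − 180·(-85) = 49700.
∂h/∂x = [(-1.2)·215 − (+0.3)·(-85)] / 49700 = -0.004678
∂h/∂y = [160·(+0.3) − 180·(-1.2)] / 49700 = +0.005312
|∇h| = √(-0.004678² + 0.005312²) = 0.007078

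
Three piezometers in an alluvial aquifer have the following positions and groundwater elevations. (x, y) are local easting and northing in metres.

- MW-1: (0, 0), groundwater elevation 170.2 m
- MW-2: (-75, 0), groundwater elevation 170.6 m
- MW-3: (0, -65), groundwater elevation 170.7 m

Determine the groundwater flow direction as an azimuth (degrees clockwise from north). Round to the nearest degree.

∂h/∂x = (170.6 − 170.2) / (-75 − 0) = -0.005333
∂h/∂y = (170.7 − 170.2) / (-65 − 0) = -0.007692
Flow direction (−∇h) has components (+0.005333 E, +0.007692 N).
Azimuth = atan2(E, N) = atan2(+0.005333, +0.007692) = 34.7° ≈ 035°.

035°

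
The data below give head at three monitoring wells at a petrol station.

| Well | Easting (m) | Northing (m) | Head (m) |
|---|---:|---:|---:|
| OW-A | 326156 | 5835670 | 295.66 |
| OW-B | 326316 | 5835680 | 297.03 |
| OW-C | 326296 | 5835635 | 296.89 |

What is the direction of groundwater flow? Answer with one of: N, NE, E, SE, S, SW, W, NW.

Taking OW-A as reference: OW-B−OW-A = (160, 10, +1.37); OW-C−OW-A = (140, -35, +1.23).
Determinant of the coordinate differences = 160·(-35) − 140·10 = -7000.
∂h/∂x = [(+1.37)·(-35) − (+1.23)·10] / -7000 = +0.008607
∂h/∂y = [160·(+1.23) − 140·(+1.37)] / -7000 = -0.0007143
Flow = −∇h = (-0.008607 east, +0.0007143 north), which points west.

W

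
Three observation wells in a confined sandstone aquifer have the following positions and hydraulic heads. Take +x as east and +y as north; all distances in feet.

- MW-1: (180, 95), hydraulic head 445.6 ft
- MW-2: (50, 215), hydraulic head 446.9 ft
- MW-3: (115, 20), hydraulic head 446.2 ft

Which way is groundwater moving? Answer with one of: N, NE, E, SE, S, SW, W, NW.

Taking MW-1 as reference: MW-2−MW-1 = (-130, 120, +1.3); MW-3−MW-1 = (-65, -75, +0.6).
Solve a·Δx + b·Δy = Δh: det = (-130)·(-75) − (-65)·120 = 17550.
∂h/∂x = [(+1.3)·(-75) − (+0.6)·120] / 17550 = -0.009658
∂h/∂y = [(-130)·(+0.6) − (-65)·(+1.3)] / 17550 = +0.0003704
Flow = −∇h = (+0.009658 east, -0.0003704 north), which points east.

E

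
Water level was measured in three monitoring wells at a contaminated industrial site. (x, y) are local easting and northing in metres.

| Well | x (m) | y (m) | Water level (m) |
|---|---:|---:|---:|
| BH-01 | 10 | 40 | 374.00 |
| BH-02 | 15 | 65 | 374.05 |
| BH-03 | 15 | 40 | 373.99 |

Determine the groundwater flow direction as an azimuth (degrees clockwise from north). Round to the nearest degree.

Differences from BH-01: to BH-02 (Δx, Δy, Δh) = (5, 25, +0.05); to BH-03 = (5, 0, -0.01).
Solve a·Δx + b·Δy = Δh: det = 5·0 − 5·25 = -125.
∂h/∂x = [(+0.05)·0 − (-0.01)·25] / -125 = -0.002000
∂h/∂y = [5·(-0.01) − 5·(+0.05)] / -125 = +0.002400
Flow direction (−∇h) has components (+0.002000 E, -0.002400 N).
Azimuth = atan2(E, N) = atan2(+0.002000, -0.002400) = 140.2° ≈ 140°.

140°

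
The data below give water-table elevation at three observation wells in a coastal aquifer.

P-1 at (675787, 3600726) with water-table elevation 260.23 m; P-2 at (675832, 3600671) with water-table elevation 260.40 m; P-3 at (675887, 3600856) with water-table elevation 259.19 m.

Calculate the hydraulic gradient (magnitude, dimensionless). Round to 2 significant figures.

0.0064

Three-point gradient (reference P-1): Δ to P-2 = (45, -55, +0.17), Δ to P-3 = (100, 130, -1.04).
∂h/∂x = -0.003093, ∂h/∂y = -0.005621 (det = 11350).
|∇h| = √(-0.003093² + -0.005621²) = 0.006416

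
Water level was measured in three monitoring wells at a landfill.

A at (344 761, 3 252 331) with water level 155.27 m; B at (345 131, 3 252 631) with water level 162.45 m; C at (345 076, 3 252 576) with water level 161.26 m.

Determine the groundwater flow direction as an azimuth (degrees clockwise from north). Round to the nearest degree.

220°

With h = a·x + b·y + c and A as origin, the differences give:
  370·a + 300·b = +7.18
  315·a + 245·b = +5.99
Eliminate b (×245 and ×300, subtract): -3850·a = -37.900 → a = ∂h/∂x = +0.009844
Back-substitute: b = ∂h/∂y = +0.01179.
Flow direction (−∇h) has components (-0.009844 E, -0.01179 N).
Azimuth = atan2(E, N) = atan2(-0.009844, -0.01179) = 219.9° ≈ 220°.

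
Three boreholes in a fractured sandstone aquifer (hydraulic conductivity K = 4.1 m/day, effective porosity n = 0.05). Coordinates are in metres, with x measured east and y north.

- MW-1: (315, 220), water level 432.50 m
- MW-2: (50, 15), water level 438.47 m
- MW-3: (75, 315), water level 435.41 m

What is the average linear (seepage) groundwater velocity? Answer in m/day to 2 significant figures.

1.5 m/day

Taking MW-1 as reference: MW-2−MW-1 = (-265, -205, +5.97); MW-3−MW-1 = (-240, 95, +2.91).
Determinant of the coordinate differences = (-265)·95 − (-240)·(-205) = -74375.
∂h/∂x = [(+5.97)·95 − (+2.91)·(-205)] / -74375 = -0.01565
∂h/∂y = [(-265)·(+2.91) − (-240)·(+5.97)] / -74375 = -0.008896
|∇h| = √(-0.01565² + -0.008896²) = 0.018
Seepage velocity v = K·i/n = 4.1 × 0.018 / 0.05 = 1.476 m/day.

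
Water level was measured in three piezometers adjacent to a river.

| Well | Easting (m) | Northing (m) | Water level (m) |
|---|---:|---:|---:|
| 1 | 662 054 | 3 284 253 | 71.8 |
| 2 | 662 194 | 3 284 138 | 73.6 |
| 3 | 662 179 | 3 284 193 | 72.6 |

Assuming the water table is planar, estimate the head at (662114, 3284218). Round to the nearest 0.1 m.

With h = a·x + b·y + c and 1 as origin, the differences give:
  140·a + (-115)·b = +1.8
  125·a + (-60)·b = +0.8
Eliminate b (×(-60) and ×(-115), subtract): 5975·a = -16.00 → a = ∂h/∂x = -0.002678
Back-substitute: b = ∂h/∂y = -0.01891.
h(662114, 3284218) = 71.8 + (-0.002678)·(60) + (-0.01891)·(-35) = 71.8 -0.161 +0.662 = 72.301 m.

72.3 m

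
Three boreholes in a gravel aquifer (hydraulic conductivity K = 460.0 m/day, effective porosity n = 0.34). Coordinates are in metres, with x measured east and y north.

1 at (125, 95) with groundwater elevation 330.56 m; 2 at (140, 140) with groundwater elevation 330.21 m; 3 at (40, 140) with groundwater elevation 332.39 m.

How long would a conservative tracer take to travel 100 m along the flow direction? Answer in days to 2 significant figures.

3.4 days

Taking 1 as reference: 2−1 = (15, 45, -0.35); 3−1 = (-85, 45, +1.83).
Determinant of the coordinate differences = 15·45 − (-85)·45 = 4500.
∂h/∂x = [(-0.35)·45 − (+1.83)·45] / 4500 = -0.02180
∂h/∂y = [15·(+1.83) − (-85)·(-0.35)] / 4500 = -0.0005111
|∇h| = √(-0.02180² + -0.0005111²) = 0.02181
Seepage velocity v = K·i/n = 460.0 × 0.02181 / 0.34 = 29.51 m/day.
t = 100 / 29.51 = 3.389 days.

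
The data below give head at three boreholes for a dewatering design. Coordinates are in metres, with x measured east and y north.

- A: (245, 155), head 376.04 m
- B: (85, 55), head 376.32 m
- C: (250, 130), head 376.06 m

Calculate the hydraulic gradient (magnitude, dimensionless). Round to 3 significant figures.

With h = a·x + b·y + c and A as origin, the differences give:
  (-160)·a + (-100)·b = +0.28
  5·a + (-25)·b = +0.02
Eliminate b (×(-25) and ×(-100), subtract): 4500·a = -5.000 → a = ∂h/∂x = -0.001111
Back-substitute: b = ∂h/∂y = -0.001022.
|∇h| = √(-0.001111² + -0.001022²) = 0.00151

0.00151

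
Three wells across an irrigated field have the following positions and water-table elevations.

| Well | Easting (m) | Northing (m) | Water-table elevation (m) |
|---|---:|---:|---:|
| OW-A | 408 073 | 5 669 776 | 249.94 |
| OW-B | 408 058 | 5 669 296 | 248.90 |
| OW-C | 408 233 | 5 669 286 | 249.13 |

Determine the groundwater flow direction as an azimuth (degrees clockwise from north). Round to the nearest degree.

Differences from OW-A: to OW-B (Δx, Δy, Δh) = (-15, -480, -1.04); to OW-C = (160, -490, -0.81).
Solve a·Δx + b·Δy = Δh: det = (-15)·(-490) − 160·(-480) = 84150.
∂h/∂x = [(-1.04)·(-490) − (-0.81)·(-480)] / 84150 = +0.001436
∂h/∂y = [(-15)·(-0.81) − 160·(-1.04)] / 84150 = +0.002122
Flow direction (−∇h) has components (-0.001436 E, -0.002122 N).
Azimuth = atan2(E, N) = atan2(-0.001436, -0.002122) = 214.1° ≈ 214°.

214°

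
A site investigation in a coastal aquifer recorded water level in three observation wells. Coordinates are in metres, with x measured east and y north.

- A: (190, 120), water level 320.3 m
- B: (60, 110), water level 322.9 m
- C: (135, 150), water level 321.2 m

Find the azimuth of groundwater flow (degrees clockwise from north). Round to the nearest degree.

Taking A as reference: B−A = (-130, -10, +2.6); C−A = (-55, 30, +0.9).
Determinant of the coordinate differences = (-130)·30 − (-55)·(-10) = -4450.
∂h/∂x = [(+2.6)·30 − (+0.9)·(-10)] / -4450 = -0.01955
∂h/∂y = [(-130)·(+0.9) − (-55)·(+2.6)] / -4450 = -0.005843
Flow direction (−∇h) has components (+0.01955 E, +0.005843 N).
Azimuth = atan2(E, N) = atan2(+0.01955, +0.005843) = 73.4° ≈ 073°.

073°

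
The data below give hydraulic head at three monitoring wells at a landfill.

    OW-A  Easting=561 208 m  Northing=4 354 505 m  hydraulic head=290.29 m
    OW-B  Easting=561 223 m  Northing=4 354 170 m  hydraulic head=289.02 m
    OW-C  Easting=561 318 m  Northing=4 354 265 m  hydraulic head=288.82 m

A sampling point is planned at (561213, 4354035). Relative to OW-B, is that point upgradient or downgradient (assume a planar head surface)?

downgradient

Three-point gradient (reference OW-A): Δ to OW-B = (15, -335, -1.27), Δ to OW-C = (110, -240, -1.47).
∂h/∂x = -0.005644, ∂h/∂y = +0.003538 (det = 33250).
Head at (561213, 4354035) = 290.29 + (-0.005644)·(5) + (+0.003538)·(-470) = 288.60 m.
That is lower than the 289.02 m at OW-B, so the point is downgradient.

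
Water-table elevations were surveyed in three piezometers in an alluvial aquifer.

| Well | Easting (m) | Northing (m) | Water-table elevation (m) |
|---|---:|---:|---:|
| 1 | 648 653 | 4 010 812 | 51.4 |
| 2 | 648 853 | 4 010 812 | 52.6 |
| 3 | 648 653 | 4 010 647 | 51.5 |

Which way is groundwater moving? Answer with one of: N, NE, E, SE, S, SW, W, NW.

∂h/∂x = (52.6 − 51.4) / (648853 − 648653) = +0.006000
∂h/∂y = (51.5 − 51.4) / (4010647 − 4010812) = -0.0006061
Flow = −∇h = (-0.006000 east, +0.0006061 north), which points west.

W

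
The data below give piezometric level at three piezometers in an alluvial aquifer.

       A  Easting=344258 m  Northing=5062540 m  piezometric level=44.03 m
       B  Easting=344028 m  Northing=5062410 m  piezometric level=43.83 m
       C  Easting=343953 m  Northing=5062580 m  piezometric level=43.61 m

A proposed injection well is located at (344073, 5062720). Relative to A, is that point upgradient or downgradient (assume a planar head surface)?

Differences from A: to B (Δx, Δy, Δh) = (-230, -130, -0.20); to C = (-305, 40, -0.42).
Determinant of the coordinate differences = (-230)·40 − (-305)·(-130) = -48850.
∂h/∂x = [(-0.20)·40 − (-0.42)·(-130)] / -48850 = +0.001281
∂h/∂y = [(-230)·(-0.42) − (-305)·(-0.20)] / -48850 = -0.0007288
Head at (344073, 5062720) = 44.03 + (+0.001281)·(-185) + (-0.0007288)·(180) = 43.66 m.
That is lower than the 44.03 m at A, so the point is downgradient.

downgradient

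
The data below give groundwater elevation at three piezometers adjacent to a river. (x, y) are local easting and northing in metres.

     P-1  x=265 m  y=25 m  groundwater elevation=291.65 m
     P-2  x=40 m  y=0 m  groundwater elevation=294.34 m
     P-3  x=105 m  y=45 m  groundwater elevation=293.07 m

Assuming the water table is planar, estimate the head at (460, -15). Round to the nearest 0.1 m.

Three-point gradient (reference P-1): Δ to P-2 = (-225, -25, +2.69), Δ to P-3 = (-160, 20, +1.42).
∂h/∂x = -0.01051, ∂h/∂y = -0.01305 (det = -8500).
h(460, -15) = 291.65 + (-0.01051)·(195) + (-0.01305)·(-40) = 291.65 -2.049 +0.522 = 290.123 m.

290.1 m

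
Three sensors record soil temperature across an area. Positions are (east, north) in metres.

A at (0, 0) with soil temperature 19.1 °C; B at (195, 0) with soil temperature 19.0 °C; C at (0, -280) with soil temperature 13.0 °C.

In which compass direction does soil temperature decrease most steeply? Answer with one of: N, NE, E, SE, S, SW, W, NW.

S

∂T/∂x = (19.0 − 19.1) / (195 − 0) = -0.0005128
∂T/∂y = (13.0 − 19.1) / (-280 − 0) = +0.02179
Steepest decrease is along −∇f = (+0.0005128 E, -0.02179 N) → south.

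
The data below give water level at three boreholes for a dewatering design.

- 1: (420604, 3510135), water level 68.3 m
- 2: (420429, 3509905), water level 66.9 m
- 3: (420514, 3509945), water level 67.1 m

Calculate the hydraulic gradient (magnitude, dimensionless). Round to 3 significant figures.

0.00674

With h = a·x + b·y + c and 1 as origin, the differences give:
  (-175)·a + (-230)·b = -1.4
  (-90)·a + (-190)·b = -1.2
Eliminate b (×(-190) and ×(-230), subtract): 12550·a = -10.00 → a = ∂h/∂x = -0.0007968
Back-substitute: b = ∂h/∂y = +0.006693.
|∇h| = √(-0.0007968² + 0.006693²) = 0.00674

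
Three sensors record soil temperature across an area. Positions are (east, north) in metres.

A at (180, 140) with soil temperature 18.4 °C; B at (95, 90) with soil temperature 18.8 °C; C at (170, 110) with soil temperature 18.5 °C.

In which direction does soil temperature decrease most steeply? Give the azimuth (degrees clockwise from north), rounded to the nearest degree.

Taking A as reference: B−A = (-85, -50, +0.4); C−A = (-10, -30, +0.1).
Determinant of the coordinate differences = (-85)·(-30) − (-10)·(-50) = 2050.
∂T/∂x = [(+0.4)·(-30) − (+0.1)·(-50)] / 2050 = -0.003415
∂T/∂y = [(-85)·(+0.1) − (-10)·(+0.4)] / 2050 = -0.002195
Steepest decrease is along −∇f: components (+0.003415 E, +0.002195 N).
Azimuth = atan2(+0.003415, +0.002195) = 57.3° ≈ 057°.

057°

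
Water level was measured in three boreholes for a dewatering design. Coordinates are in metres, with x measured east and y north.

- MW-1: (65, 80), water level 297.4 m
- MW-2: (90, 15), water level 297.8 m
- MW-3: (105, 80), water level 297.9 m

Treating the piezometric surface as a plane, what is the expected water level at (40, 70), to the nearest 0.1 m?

297.1 m

With h = a·x + b·y + c and MW-1 as origin, the differences give:
  25·a + (-65)·b = +0.4
  40·a + 0·b = +0.5
Eliminate b (×0 and ×(-65), subtract): 2600·a = 32.50 → a = ∂h/∂x = +0.01250
Back-substitute: b = ∂h/∂y = -0.001346.
h(40, 70) = 297.4 + (+0.01250)·(-25) + (-0.001346)·(-10) = 297.4 -0.312 +0.013 = 297.101 m.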